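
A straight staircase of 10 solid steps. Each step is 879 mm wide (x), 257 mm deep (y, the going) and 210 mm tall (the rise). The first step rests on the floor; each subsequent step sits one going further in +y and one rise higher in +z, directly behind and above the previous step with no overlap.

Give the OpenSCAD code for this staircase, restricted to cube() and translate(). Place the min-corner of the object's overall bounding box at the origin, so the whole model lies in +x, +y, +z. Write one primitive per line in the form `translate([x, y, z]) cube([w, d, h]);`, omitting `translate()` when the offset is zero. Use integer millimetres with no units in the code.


cube([879, 257, 210]);
translate([0, 257, 210]) cube([879, 257, 210]);
translate([0, 514, 420]) cube([879, 257, 210]);
translate([0, 771, 630]) cube([879, 257, 210]);
translate([0, 1028, 840]) cube([879, 257, 210]);
translate([0, 1285, 1050]) cube([879, 257, 210]);
translate([0, 1542, 1260]) cube([879, 257, 210]);
translate([0, 1799, 1470]) cube([879, 257, 210]);
translate([0, 2056, 1680]) cube([879, 257, 210]);
translate([0, 2313, 1890]) cube([879, 257, 210]);


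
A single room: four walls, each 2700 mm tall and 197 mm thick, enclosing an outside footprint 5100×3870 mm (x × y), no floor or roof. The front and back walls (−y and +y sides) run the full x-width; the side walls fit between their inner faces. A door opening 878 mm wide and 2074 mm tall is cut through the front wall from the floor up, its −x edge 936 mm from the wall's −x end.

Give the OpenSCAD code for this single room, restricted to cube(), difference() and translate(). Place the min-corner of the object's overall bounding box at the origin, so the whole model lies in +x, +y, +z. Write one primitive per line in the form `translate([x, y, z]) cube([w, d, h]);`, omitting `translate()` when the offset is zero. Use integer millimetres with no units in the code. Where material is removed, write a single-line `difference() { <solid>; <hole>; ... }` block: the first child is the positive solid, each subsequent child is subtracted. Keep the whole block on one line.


difference() { cube([5100, 197, 2700]); translate([936, 0, 0]) cube([878, 197, 2074]); }
translate([0, 3673, 0]) cube([5100, 197, 2700]);
translate([0, 197, 0]) cube([197, 3476, 2700]);
translate([4903, 197, 0]) cube([197, 3476, 2700]);


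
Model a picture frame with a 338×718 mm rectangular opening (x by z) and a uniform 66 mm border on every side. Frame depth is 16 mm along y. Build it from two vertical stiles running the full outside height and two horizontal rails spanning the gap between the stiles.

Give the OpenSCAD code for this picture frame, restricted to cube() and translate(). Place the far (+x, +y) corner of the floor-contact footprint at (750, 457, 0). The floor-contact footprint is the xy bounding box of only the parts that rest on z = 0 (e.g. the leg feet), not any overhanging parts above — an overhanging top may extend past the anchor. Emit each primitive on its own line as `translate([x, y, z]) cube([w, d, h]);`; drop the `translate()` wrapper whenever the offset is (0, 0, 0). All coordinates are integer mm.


translate([280, 441, 0]) cube([66, 16, 850]);
translate([684, 441, 0]) cube([66, 16, 850]);
translate([346, 441, 0]) cube([338, 16, 66]);
translate([346, 441, 784]) cube([338, 16, 66]);


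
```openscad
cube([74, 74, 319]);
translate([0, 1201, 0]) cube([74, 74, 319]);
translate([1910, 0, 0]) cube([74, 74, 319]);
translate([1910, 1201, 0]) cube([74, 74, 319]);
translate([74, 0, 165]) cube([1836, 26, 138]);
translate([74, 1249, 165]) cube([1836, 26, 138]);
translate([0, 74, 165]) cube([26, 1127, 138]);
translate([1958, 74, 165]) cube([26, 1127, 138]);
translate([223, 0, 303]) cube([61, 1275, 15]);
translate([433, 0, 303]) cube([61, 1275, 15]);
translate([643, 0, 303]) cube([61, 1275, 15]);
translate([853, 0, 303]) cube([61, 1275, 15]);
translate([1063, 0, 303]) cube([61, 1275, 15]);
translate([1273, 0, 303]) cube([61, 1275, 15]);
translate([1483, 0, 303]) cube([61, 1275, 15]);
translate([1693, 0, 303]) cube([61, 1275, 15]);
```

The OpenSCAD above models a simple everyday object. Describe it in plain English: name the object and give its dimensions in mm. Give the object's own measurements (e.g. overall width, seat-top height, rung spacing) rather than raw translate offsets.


A bed frame 1984 mm long (x) by 1275 mm wide (y). Four 74×74 mm corner posts, 319 mm tall, at the corners of the footprint. Four rails of 26 mm thickness and 138 mm height run between adjacent posts with their undersides at z = 165 mm, their outer faces flush with the outside of the frame (the two x-running rails run between the posts' inner faces; the two y-running rails run between the posts' inner faces). 8 slats, each 61 mm wide (x) and 15 mm thick, lie across the top of the two x-running rails, running the full 1275 mm width of the frame in y; along x they sit between the end posts with a 149 mm gap after the −x posts and between neighbouring slats, leaving 156 mm before the +x posts.


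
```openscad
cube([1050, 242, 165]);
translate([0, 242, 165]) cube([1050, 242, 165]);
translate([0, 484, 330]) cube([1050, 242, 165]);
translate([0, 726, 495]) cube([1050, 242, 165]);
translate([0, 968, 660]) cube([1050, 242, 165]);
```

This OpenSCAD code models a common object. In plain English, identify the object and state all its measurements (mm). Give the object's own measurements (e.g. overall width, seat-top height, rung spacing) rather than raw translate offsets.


A straight staircase of 5 solid steps. Each step is 1050 mm wide (x), 242 mm deep (y, the going) and 165 mm tall (the rise). The first step rests on the floor; each subsequent step sits one going further in +y and one rise higher in +z, directly behind and above the previous step with no overlap.


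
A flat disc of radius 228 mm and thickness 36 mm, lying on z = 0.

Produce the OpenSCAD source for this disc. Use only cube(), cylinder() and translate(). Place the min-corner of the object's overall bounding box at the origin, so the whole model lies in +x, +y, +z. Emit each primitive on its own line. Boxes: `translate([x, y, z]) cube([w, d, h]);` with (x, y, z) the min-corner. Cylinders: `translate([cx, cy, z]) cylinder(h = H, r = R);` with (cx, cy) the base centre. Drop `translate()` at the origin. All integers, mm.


translate([228, 228, 0]) cylinder(h = 36, r = 228);


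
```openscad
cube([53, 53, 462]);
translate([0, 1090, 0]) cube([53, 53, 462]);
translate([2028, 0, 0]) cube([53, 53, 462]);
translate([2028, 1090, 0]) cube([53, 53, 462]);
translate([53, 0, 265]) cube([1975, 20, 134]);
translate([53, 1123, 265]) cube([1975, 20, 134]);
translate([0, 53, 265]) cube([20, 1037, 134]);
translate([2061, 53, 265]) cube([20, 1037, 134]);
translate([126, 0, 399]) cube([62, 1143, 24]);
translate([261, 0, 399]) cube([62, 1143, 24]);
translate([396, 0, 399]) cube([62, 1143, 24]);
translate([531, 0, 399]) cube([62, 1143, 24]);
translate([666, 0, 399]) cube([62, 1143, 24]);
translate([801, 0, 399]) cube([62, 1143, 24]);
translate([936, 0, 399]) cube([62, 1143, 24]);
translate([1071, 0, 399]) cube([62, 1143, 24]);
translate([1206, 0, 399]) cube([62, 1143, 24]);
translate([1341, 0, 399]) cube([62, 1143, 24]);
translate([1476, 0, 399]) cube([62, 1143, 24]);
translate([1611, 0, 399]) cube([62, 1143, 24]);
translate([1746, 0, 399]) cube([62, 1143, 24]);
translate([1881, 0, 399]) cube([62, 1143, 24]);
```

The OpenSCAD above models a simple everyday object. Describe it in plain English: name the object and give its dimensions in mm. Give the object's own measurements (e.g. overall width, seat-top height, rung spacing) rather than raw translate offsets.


A bed frame 2081 mm long (x) by 1143 mm wide (y). Four 53×53 mm corner posts, 462 mm tall, at the corners of the footprint. Four rails of 20 mm thickness and 134 mm height run between adjacent posts with their undersides at z = 265 mm, their outer faces flush with the outside of the frame (the two x-running rails run between the posts' inner faces; the two y-running rails run between the posts' inner faces). 14 slats, each 62 mm wide (x) and 24 mm thick, lie across the top of the two x-running rails, running the full 1143 mm width of the frame in y; along x they sit between the end posts with a 73 mm gap after the −x posts and between neighbouring slats, leaving 85 mm before the +x posts.


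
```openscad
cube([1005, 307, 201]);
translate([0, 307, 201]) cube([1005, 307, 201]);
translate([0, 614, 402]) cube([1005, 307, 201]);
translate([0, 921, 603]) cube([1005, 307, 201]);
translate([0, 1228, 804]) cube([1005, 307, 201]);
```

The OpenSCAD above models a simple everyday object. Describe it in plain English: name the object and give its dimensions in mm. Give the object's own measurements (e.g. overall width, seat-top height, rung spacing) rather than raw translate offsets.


A straight staircase of 5 solid steps. Each step is 1005 mm wide (x), 307 mm deep (y, the going) and 201 mm tall (the rise). The first step rests on the floor; each subsequent step sits one going further in +y and one rise higher in +z, directly behind and above the previous step with no overlap.


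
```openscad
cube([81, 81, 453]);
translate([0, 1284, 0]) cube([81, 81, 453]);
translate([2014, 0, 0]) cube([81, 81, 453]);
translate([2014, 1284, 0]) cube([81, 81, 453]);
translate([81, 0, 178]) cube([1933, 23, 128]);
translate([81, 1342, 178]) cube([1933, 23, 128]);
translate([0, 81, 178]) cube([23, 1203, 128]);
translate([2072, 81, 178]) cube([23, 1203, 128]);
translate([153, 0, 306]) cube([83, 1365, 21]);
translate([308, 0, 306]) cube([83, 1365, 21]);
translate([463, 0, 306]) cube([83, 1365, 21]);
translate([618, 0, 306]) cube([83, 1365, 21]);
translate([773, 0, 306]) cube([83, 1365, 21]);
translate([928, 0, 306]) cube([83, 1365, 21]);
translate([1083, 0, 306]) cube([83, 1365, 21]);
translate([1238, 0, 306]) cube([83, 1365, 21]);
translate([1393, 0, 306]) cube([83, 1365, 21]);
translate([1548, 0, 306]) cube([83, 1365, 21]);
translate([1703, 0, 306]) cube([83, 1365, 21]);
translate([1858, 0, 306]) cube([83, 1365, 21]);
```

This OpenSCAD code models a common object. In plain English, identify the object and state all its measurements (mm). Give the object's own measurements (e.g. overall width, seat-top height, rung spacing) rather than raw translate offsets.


A bed frame 2095 mm long (x) by 1365 mm wide (y). Four 81×81 mm corner posts, 453 mm tall, at the corners of the footprint. Four rails of 23 mm thickness and 128 mm height run between adjacent posts with their undersides at z = 178 mm, their outer faces flush with the outside of the frame (the two x-running rails run between the posts' inner faces; the two y-running rails run between the posts' inner faces). 12 slats, each 83 mm wide (x) and 21 mm thick, lie across the top of the two x-running rails, running the full 1365 mm width of the frame in y; along x they sit between the end posts with a 72 mm gap after the −x posts and between neighbouring slats, leaving 73 mm before the +x posts.


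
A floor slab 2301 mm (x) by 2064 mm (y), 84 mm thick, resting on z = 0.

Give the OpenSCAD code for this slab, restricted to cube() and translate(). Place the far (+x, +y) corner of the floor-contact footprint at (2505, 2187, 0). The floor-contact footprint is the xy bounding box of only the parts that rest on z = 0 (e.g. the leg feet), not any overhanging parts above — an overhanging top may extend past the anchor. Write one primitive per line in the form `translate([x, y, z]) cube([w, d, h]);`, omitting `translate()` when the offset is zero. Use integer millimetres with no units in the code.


translate([204, 123, 0]) cube([2301, 2064, 84]);


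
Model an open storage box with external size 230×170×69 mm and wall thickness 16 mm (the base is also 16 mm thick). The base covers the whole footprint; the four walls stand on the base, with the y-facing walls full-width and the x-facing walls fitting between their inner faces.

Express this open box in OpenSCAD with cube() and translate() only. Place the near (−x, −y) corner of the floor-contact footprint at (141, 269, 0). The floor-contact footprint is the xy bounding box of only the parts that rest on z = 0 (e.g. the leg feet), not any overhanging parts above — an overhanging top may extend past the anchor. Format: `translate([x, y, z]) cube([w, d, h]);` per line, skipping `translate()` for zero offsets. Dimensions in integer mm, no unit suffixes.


translate([141, 269, 0]) cube([230, 170, 16]);
translate([141, 269, 16]) cube([230, 16, 53]);
translate([141, 423, 16]) cube([230, 16, 53]);
translate([141, 285, 16]) cube([16, 138, 53]);
translate([355, 285, 16]) cube([16, 138, 53]);


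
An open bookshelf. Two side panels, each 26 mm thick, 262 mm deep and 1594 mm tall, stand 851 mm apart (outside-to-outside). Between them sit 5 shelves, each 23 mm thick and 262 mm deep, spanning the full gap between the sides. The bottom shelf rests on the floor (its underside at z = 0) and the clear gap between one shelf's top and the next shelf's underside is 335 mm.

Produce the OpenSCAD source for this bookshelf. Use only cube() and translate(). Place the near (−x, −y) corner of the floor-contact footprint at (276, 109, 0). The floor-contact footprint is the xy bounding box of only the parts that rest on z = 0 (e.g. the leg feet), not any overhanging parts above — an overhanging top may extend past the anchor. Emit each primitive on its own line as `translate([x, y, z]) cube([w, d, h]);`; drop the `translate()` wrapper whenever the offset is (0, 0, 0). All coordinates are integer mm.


translate([276, 109, 0]) cube([26, 262, 1594]);
translate([1101, 109, 0]) cube([26, 262, 1594]);
translate([302, 109, 0]) cube([799, 262, 23]);
translate([302, 109, 358]) cube([799, 262, 23]);
translate([302, 109, 716]) cube([799, 262, 23]);
translate([302, 109, 1074]) cube([799, 262, 23]);
translate([302, 109, 1432]) cube([799, 262, 23]);


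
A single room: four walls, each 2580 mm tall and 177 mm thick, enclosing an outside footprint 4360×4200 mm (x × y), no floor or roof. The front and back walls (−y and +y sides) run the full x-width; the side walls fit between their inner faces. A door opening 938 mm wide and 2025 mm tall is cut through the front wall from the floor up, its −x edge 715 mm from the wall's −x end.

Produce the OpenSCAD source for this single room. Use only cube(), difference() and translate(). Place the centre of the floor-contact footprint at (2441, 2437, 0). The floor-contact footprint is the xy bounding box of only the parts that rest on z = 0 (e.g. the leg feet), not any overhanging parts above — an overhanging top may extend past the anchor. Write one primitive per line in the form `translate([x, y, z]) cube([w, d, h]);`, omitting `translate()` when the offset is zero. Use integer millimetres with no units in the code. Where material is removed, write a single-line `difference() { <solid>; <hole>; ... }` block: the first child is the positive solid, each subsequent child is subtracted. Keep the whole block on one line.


difference() { translate([261, 337, 0]) cube([4360, 177, 2580]); translate([976, 337, 0]) cube([938, 177, 2025]); }
translate([261, 4360, 0]) cube([4360, 177, 2580]);
translate([261, 514, 0]) cube([177, 3846, 2580]);
translate([4444, 514, 0]) cube([177, 3846, 2580]);


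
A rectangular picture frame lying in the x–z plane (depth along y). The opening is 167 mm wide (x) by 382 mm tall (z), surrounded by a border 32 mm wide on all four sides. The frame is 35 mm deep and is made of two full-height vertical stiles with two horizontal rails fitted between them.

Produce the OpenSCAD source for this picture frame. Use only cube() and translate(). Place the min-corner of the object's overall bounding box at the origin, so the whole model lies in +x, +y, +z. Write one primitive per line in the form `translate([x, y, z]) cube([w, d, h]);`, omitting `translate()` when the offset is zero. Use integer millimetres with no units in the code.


cube([32, 35, 446]);
translate([199, 0, 0]) cube([32, 35, 446]);
translate([32, 0, 0]) cube([167, 35, 32]);
translate([32, 0, 414]) cube([167, 35, 32]);


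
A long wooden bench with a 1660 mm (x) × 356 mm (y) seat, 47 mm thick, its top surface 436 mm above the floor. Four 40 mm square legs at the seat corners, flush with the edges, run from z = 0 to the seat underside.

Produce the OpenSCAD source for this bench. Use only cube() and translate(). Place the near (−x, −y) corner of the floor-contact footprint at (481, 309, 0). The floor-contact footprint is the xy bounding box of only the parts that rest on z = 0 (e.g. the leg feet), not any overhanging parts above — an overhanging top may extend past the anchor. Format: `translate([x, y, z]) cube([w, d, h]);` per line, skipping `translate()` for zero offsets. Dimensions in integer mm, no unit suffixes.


translate([481, 309, 389]) cube([1660, 356, 47]);
translate([481, 309, 0]) cube([40, 40, 389]);
translate([481, 625, 0]) cube([40, 40, 389]);
translate([2101, 309, 0]) cube([40, 40, 389]);
translate([2101, 625, 0]) cube([40, 40, 389]);


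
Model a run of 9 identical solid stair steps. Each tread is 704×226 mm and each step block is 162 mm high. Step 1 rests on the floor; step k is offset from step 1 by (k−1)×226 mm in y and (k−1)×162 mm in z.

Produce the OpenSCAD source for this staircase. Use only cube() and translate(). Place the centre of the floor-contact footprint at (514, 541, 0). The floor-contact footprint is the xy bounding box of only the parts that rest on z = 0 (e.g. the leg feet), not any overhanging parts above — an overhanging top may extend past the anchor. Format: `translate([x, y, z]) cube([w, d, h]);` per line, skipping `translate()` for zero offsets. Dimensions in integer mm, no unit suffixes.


translate([162, 428, 0]) cube([704, 226, 162]);
translate([162, 654, 162]) cube([704, 226, 162]);
translate([162, 880, 324]) cube([704, 226, 162]);
translate([162, 1106, 486]) cube([704, 226, 162]);
translate([162, 1332, 648]) cube([704, 226, 162]);
translate([162, 1558, 810]) cube([704, 226, 162]);
translate([162, 1784, 972]) cube([704, 226, 162]);
translate([162, 2010, 1134]) cube([704, 226, 162]);
translate([162, 2236, 1296]) cube([704, 226, 162]);


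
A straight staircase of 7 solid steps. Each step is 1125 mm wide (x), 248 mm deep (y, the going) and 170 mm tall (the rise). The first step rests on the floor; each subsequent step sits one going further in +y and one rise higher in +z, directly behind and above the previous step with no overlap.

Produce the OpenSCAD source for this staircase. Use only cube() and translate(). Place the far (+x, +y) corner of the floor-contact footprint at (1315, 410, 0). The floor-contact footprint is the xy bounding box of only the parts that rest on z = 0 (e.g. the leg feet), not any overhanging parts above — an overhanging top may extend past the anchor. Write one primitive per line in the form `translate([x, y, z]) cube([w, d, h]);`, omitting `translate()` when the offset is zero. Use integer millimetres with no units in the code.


translate([190, 162, 0]) cube([1125, 248, 170]);
translate([190, 410, 170]) cube([1125, 248, 170]);
translate([190, 658, 340]) cube([1125, 248, 170]);
translate([190, 906, 510]) cube([1125, 248, 170]);
translate([190, 1154, 680]) cube([1125, 248, 170]);
translate([190, 1402, 850]) cube([1125, 248, 170]);
translate([190, 1650, 1020]) cube([1125, 248, 170]);


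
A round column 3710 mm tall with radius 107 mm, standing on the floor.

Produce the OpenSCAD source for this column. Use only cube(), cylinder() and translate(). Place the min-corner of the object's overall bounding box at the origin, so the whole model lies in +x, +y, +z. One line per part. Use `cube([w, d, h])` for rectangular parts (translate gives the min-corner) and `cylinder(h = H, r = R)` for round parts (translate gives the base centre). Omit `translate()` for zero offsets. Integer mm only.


translate([107, 107, 0]) cylinder(h = 3710, r = 107);


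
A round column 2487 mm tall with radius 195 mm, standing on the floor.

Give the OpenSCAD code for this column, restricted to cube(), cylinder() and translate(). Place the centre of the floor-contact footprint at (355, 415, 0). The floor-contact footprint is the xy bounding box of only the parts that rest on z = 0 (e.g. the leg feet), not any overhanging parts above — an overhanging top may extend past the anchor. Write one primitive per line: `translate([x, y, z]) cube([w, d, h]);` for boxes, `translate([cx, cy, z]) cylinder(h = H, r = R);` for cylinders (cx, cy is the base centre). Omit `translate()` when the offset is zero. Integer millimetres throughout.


translate([355, 415, 0]) cylinder(h = 2487, r = 195);


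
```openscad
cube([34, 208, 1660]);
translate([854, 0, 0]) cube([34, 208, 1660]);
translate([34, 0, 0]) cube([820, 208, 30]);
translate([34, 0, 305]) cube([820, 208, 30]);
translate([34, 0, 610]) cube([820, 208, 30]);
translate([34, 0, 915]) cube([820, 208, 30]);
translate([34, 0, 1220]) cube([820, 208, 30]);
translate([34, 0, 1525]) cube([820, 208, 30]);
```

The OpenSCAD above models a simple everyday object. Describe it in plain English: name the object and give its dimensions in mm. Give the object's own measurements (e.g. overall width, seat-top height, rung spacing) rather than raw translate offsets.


An open bookshelf. Two side panels, each 34 mm thick, 208 mm deep and 1660 mm tall, stand 888 mm apart (outside-to-outside). Between them sit 6 shelves, each 30 mm thick and 208 mm deep, spanning the full gap between the sides. The bottom shelf rests on the floor (its underside at z = 0) and the clear gap between one shelf's top and the next shelf's underside is 275 mm.


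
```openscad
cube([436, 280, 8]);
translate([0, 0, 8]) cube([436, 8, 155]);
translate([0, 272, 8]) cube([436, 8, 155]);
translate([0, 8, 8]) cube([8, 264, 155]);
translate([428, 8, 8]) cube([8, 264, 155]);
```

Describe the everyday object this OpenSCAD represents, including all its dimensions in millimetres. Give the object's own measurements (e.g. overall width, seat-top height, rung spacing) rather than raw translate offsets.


An open-topped rectangular box: outside dimensions 436×280×163 mm, with a uniform wall and base thickness of 8 mm. The base is a full 436×280 slab on the floor; four walls sit on top of the base. The front and back walls (the −y and +y sides) span the full width; the two side walls fit between them.


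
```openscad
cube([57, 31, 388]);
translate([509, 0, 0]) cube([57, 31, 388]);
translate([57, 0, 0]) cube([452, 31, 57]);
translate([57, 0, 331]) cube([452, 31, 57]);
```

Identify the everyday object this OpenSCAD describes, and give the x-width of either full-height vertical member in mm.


A picture frame. The border width is 57 mm.

Four thin pieces enclosing a rectangular opening — a picture frame. The two full-height stiles are 388 mm tall; the top rail sits at z = 331 and is 57 mm tall, so the border above the opening is 388 − 331 = 57 mm, matching the stile x-width.


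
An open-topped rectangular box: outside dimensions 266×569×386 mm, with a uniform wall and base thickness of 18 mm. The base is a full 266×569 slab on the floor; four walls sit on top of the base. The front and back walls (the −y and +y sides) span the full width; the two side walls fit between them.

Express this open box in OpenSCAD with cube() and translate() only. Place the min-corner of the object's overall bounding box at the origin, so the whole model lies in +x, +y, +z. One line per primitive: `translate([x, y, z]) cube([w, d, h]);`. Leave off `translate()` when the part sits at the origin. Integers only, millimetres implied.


cube([266, 569, 18]);
translate([0, 0, 18]) cube([266, 18, 368]);
translate([0, 551, 18]) cube([266, 18, 368]);
translate([0, 18, 18]) cube([18, 533, 368]);
translate([248, 18, 18]) cube([18, 533, 368]);


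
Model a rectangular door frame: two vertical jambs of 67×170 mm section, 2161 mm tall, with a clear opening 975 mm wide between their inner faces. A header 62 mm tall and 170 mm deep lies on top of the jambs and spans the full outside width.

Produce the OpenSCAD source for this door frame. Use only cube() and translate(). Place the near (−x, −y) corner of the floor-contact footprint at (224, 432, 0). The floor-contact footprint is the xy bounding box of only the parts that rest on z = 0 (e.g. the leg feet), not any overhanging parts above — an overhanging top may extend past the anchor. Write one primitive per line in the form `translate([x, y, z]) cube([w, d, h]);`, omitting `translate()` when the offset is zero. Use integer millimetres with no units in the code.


translate([224, 432, 0]) cube([67, 170, 2161]);
translate([1266, 432, 0]) cube([67, 170, 2161]);
translate([224, 432, 2161]) cube([1109, 170, 62]);


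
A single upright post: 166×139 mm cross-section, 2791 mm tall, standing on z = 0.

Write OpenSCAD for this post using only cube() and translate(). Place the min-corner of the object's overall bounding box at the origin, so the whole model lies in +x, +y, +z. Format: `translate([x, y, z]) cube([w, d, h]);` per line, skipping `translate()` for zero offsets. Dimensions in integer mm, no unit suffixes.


cube([166, 139, 2791]);


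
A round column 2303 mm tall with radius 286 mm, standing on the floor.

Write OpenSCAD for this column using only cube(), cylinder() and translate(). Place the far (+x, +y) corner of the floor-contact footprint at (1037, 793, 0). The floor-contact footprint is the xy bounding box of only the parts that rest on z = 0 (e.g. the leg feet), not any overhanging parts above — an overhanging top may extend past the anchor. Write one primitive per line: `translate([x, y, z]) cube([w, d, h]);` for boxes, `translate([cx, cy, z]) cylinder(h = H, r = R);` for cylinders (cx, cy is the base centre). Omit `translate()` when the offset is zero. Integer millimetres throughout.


translate([751, 507, 0]) cylinder(h = 2303, r = 286);


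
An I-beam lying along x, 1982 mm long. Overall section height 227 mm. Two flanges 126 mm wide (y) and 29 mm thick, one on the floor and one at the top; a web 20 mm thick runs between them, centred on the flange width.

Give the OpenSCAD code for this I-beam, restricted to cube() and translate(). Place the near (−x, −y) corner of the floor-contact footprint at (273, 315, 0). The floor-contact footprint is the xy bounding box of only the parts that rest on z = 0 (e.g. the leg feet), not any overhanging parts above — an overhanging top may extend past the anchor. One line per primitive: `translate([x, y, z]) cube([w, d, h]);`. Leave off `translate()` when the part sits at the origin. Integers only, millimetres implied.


translate([273, 315, 0]) cube([1982, 126, 29]);
translate([273, 368, 29]) cube([1982, 20, 169]);
translate([273, 315, 198]) cube([1982, 126, 29]);


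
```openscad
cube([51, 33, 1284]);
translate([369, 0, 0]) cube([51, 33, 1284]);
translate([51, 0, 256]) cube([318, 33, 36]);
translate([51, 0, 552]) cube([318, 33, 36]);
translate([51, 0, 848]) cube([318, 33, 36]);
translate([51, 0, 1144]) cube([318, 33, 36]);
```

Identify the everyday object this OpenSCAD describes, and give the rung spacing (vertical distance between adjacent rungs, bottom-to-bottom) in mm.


A ladder. The rung spacing is 296 mm.

Two tall 51×33 posts with 4 short bars between them — a ladder. Adjacent rungs sit at z = 256 and z = 552, so the spacing is 552 − 256 = 296 mm.


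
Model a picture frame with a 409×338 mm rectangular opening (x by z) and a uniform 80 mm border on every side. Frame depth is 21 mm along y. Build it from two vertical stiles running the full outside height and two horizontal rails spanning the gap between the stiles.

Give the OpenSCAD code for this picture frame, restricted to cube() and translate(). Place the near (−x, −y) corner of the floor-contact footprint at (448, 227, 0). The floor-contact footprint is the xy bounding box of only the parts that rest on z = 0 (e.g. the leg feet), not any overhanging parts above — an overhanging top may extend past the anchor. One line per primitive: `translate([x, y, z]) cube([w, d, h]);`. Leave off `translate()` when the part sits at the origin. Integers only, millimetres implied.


translate([448, 227, 0]) cube([80, 21, 498]);
translate([937, 227, 0]) cube([80, 21, 498]);
translate([528, 227, 0]) cube([409, 21, 80]);
translate([528, 227, 418]) cube([409, 21, 80]);


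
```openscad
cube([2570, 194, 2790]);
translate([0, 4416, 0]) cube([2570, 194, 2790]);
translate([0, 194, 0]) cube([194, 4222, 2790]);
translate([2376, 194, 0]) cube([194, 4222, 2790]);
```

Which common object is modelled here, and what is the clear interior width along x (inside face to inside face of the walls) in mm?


A house (or room) frame. The interior width is 2182 mm.

Four 2790 mm walls enclosing a rectangle with no floor or roof — a room or house frame. Outside width is 2570 mm and wall thickness is 194 mm, so the interior width is 2570 − 2 × 194 = 2182 mm.


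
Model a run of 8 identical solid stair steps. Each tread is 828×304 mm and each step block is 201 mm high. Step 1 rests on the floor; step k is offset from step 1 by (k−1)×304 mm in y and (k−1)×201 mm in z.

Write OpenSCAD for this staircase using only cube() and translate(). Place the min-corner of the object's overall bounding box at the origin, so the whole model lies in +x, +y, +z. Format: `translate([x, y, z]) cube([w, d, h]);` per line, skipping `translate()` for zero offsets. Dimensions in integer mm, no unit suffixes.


cube([828, 304, 201]);
translate([0, 304, 201]) cube([828, 304, 201]);
translate([0, 608, 402]) cube([828, 304, 201]);
translate([0, 912, 603]) cube([828, 304, 201]);
translate([0, 1216, 804]) cube([828, 304, 201]);
translate([0, 1520, 1005]) cube([828, 304, 201]);
translate([0, 1824, 1206]) cube([828, 304, 201]);
translate([0, 2128, 1407]) cube([828, 304, 201]);


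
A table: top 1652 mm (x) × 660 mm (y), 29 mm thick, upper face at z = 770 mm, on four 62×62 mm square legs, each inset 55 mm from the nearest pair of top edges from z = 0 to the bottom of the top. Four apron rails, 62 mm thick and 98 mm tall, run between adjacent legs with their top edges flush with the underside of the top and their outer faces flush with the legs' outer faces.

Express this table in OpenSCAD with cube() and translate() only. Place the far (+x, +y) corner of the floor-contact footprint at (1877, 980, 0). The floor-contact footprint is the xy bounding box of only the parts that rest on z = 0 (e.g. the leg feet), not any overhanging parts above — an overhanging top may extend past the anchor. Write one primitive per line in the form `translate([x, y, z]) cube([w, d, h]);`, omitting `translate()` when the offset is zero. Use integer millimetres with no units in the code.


translate([280, 375, 741]) cube([1652, 660, 29]);
translate([335, 430, 0]) cube([62, 62, 741]);
translate([1815, 430, 0]) cube([62, 62, 741]);
translate([335, 918, 0]) cube([62, 62, 741]);
translate([1815, 918, 0]) cube([62, 62, 741]);
translate([397, 430, 643]) cube([1418, 62, 98]);
translate([397, 918, 643]) cube([1418, 62, 98]);
translate([335, 492, 643]) cube([62, 426, 98]);
translate([1815, 492, 643]) cube([62, 426, 98]);


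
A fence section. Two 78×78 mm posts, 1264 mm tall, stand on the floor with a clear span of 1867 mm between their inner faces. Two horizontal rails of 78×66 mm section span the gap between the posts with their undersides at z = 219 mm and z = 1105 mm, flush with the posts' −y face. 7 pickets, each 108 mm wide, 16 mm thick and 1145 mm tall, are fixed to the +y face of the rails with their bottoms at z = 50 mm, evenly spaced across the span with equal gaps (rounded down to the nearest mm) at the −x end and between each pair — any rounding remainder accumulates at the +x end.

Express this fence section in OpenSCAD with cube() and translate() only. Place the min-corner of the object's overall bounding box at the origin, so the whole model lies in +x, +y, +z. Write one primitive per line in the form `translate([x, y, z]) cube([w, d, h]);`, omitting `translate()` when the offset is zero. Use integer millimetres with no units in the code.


cube([78, 78, 1264]);
translate([1945, 0, 0]) cube([78, 78, 1264]);
translate([78, 0, 219]) cube([1867, 78, 66]);
translate([78, 0, 1105]) cube([1867, 78, 66]);
translate([216, 78, 50]) cube([108, 16, 1145]);
translate([462, 78, 50]) cube([108, 16, 1145]);
translate([708, 78, 50]) cube([108, 16, 1145]);
translate([954, 78, 50]) cube([108, 16, 1145]);
translate([1200, 78, 50]) cube([108, 16, 1145]);
translate([1446, 78, 50]) cube([108, 16, 1145]);
translate([1692, 78, 50]) cube([108, 16, 1145]);


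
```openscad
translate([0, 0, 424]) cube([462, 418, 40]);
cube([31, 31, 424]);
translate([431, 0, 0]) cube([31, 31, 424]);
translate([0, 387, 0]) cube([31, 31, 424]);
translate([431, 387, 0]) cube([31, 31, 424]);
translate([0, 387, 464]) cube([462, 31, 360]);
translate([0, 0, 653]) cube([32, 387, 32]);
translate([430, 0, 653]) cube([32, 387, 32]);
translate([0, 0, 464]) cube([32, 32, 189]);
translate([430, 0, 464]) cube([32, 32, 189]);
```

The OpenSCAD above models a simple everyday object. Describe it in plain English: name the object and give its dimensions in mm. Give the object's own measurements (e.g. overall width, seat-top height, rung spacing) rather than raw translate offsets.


A chair. The seat is a 462×418×40 mm slab with its top at z = 464 mm, on four 31×31 mm corner legs (flush with the seat edges, standing on z = 0). A flat backrest 31 mm thick, 360 mm tall, spans the full seat width and rises from the seat top along its +y edge, rear face flush with the rear of the seat. Two armrests of 32×32 mm section run along each side from the seat's front edge to the front of the backrest, top faces 221 mm above the seat top and outer faces flush with the seat's x-edges; a 32×32 mm post under the front of each armrest stands on the seat at the front corner.


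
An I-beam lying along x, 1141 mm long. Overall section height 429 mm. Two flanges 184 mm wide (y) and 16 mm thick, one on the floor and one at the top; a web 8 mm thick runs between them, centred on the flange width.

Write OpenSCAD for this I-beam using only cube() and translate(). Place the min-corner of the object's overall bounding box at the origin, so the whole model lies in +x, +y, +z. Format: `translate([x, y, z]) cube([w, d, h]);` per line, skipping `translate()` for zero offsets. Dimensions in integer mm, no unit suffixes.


cube([1141, 184, 16]);
translate([0, 88, 16]) cube([1141, 8, 397]);
translate([0, 0, 413]) cube([1141, 184, 16]);


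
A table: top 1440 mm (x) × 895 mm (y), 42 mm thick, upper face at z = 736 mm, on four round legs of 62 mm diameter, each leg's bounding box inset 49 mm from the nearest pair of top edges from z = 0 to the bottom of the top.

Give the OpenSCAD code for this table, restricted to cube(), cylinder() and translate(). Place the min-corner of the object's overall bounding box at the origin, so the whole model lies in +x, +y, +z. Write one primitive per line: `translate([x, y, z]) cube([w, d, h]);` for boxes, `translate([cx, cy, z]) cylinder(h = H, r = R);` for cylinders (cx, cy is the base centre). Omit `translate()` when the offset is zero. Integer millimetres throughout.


translate([0, 0, 694]) cube([1440, 895, 42]);
translate([80, 80, 0]) cylinder(h = 694, r = 31);
translate([1360, 80, 0]) cylinder(h = 694, r = 31);
translate([80, 815, 0]) cylinder(h = 694, r = 31);
translate([1360, 815, 0]) cylinder(h = 694, r = 31);


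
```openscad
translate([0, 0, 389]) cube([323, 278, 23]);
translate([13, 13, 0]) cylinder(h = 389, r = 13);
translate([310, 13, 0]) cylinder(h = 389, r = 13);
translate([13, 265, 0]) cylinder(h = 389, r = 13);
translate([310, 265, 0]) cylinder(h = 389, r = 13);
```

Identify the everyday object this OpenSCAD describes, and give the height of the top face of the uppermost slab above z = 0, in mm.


A stool. The seat height is 412 mm.

A 323×278×23 slab at z = 389 on four corner cylinders — a stool. The seat top is 389 + 23 = 412 mm.


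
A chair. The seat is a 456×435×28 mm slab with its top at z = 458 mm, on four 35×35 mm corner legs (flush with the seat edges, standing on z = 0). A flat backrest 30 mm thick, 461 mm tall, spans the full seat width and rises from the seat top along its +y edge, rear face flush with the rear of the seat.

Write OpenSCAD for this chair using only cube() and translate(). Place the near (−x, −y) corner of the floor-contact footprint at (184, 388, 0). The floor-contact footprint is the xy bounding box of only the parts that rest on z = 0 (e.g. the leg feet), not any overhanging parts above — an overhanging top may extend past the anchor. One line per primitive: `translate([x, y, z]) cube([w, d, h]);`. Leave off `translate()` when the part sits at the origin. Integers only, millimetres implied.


// leg_h = 458 - 28 = 430
translate([184, 388, 430]) cube([456, 435, 28]);
translate([184, 388, 0]) cube([35, 35, 430]);
translate([605, 388, 0]) cube([35, 35, 430]);
translate([184, 788, 0]) cube([35, 35, 430]);
translate([605, 788, 0]) cube([35, 35, 430]);
translate([184, 793, 458]) cube([456, 30, 461]);


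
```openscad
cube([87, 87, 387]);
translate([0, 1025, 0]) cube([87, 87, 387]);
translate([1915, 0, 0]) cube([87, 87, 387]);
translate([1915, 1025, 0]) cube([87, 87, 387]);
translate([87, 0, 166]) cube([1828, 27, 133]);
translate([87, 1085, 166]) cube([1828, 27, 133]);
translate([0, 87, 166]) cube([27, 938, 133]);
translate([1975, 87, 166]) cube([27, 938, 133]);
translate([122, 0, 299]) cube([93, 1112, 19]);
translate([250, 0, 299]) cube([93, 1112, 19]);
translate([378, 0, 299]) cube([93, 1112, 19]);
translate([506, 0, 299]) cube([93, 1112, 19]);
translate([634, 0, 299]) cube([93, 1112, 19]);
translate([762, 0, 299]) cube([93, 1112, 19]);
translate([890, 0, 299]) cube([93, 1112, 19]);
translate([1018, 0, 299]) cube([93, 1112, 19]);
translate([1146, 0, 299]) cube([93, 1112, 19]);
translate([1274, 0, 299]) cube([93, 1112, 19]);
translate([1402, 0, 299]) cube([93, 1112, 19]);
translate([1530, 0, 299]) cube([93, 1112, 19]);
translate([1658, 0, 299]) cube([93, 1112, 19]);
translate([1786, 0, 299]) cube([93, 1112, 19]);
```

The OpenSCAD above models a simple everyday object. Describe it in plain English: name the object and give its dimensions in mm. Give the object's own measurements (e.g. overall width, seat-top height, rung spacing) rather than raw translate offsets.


A bed frame 2002 mm long (x) by 1112 mm wide (y). Four 87×87 mm corner posts, 387 mm tall, at the corners of the footprint. Four rails of 27 mm thickness and 133 mm height run between adjacent posts with their undersides at z = 166 mm, their outer faces flush with the outside of the frame (the two x-running rails run between the posts' inner faces; the two y-running rails run between the posts' inner faces). 14 slats, each 93 mm wide (x) and 19 mm thick, lie across the top of the two x-running rails, running the full 1112 mm width of the frame in y; along x they sit between the end posts with a 35 mm gap after the −x posts and between neighbouring slats, leaving 36 mm before the +x posts.


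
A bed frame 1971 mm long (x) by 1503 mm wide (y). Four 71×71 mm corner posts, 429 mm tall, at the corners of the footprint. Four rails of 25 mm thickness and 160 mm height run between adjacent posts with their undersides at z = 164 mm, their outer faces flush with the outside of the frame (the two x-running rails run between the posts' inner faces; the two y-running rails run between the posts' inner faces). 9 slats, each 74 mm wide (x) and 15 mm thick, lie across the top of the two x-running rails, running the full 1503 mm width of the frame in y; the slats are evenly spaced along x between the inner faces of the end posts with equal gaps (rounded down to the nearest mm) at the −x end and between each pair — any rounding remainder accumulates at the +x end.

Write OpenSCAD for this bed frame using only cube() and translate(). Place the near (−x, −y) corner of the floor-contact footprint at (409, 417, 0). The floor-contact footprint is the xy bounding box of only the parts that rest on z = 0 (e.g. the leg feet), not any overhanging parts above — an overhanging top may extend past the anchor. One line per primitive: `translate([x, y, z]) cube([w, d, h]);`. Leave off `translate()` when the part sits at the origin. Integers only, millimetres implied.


// slat z = rail_z + rail_h = 164 + 160 = 324
// slat gap = ⌊(1829 − 9·74) / 10⌋ = 116
translate([409, 417, 0]) cube([71, 71, 429]);
translate([409, 1849, 0]) cube([71, 71, 429]);
translate([2309, 417, 0]) cube([71, 71, 429]);
translate([2309, 1849, 0]) cube([71, 71, 429]);
translate([480, 417, 164]) cube([1829, 25, 160]);
translate([480, 1895, 164]) cube([1829, 25, 160]);
translate([409, 488, 164]) cube([25, 1361, 160]);
translate([2355, 488, 164]) cube([25, 1361, 160]);
translate([596, 417, 324]) cube([74, 1503, 15]);
translate([786, 417, 324]) cube([74, 1503, 15]);
translate([976, 417, 324]) cube([74, 1503, 15]);
translate([1166, 417, 324]) cube([74, 1503, 15]);
translate([1356, 417, 324]) cube([74, 1503, 15]);
translate([1546, 417, 324]) cube([74, 1503, 15]);
translate([1736, 417, 324]) cube([74, 1503, 15]);
translate([1926, 417, 324]) cube([74, 1503, 15]);
translate([2116, 417, 324]) cube([74, 1503, 15]);
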